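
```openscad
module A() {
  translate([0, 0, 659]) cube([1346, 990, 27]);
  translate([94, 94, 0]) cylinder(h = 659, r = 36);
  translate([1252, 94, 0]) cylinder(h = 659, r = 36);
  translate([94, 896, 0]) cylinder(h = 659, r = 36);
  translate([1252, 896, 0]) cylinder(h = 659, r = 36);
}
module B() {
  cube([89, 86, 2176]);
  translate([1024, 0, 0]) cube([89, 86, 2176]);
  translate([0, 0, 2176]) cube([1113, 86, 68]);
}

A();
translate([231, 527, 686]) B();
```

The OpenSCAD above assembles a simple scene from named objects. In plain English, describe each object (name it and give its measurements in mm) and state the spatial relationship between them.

A is a table: top 1346 mm (x) × 990 mm (y), 27 mm thick, upper face at z = 686 mm, on four round legs of 72 mm diameter, each leg's bounding box inset 58 mm from the nearest pair of top edges, running from z = 0 to the bottom of the top.

B is a door frame. The clear opening is 935 mm wide and 2176 mm high. Two 89 mm wide jambs, 86 mm deep, stand either side of the opening from the floor to the top of the opening. A 68 mm thick head sits across the top of both jambs, spanning the full outside width of the frame.

The door frame is on top of the table.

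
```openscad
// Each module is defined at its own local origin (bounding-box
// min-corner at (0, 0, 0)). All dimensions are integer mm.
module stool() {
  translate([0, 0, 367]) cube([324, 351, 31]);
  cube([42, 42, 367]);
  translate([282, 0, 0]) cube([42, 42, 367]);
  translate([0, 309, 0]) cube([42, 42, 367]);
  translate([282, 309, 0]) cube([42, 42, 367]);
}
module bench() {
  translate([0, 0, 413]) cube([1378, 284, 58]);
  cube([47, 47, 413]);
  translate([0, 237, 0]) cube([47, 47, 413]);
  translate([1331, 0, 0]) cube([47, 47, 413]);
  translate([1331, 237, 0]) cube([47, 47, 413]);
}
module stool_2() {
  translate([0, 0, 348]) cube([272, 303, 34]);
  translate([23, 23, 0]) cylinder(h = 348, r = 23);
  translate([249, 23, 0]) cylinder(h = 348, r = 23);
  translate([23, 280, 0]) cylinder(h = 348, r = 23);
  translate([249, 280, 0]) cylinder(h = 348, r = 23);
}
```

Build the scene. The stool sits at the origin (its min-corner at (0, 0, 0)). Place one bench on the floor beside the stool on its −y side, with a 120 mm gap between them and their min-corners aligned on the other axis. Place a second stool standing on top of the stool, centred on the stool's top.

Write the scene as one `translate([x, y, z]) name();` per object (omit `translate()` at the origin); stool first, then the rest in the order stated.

stool();
translate([0, -404, 0]) bench();
translate([26, 24, 398]) stool_2();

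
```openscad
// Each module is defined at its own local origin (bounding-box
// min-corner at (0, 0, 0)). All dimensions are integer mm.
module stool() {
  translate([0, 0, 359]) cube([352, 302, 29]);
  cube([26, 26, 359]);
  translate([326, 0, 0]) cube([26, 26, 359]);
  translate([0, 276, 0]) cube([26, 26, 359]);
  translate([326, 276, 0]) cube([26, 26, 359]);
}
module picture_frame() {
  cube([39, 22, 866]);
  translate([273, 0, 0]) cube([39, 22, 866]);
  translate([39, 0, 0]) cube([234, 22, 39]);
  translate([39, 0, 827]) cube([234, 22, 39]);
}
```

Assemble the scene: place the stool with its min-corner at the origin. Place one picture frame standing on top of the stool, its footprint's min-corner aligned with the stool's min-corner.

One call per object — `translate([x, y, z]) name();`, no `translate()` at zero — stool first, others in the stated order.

stool();
translate([0, 0, 388]) picture_frame();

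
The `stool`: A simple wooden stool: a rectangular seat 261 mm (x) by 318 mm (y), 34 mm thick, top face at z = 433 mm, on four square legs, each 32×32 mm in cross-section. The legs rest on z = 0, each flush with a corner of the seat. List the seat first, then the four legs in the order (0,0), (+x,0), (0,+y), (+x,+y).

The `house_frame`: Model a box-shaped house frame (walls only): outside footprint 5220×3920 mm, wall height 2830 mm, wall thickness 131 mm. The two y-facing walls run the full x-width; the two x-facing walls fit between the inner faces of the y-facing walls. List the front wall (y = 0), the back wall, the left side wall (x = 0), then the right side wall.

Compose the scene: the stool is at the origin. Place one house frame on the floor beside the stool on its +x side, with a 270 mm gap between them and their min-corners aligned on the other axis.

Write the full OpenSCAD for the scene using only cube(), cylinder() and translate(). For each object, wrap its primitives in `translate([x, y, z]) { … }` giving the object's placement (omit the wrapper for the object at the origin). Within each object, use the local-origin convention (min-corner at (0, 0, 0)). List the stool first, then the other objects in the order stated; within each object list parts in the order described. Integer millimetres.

translate([0, 0, 399]) cube([261, 318, 34]);
cube([32, 32, 399]);
translate([229, 0, 0]) cube([32, 32, 399]);
translate([0, 286, 0]) cube([32, 32, 399]);
translate([229, 286, 0]) cube([32, 32, 399]);
translate([531, 0, 0]) {
  cube([5220, 131, 2830]);
  translate([0, 3789, 0]) cube([5220, 131, 2830]);
  translate([0, 131, 0]) cube([131, 3658, 2830]);
  translate([5089, 131, 0]) cube([131, 3658, 2830]);
}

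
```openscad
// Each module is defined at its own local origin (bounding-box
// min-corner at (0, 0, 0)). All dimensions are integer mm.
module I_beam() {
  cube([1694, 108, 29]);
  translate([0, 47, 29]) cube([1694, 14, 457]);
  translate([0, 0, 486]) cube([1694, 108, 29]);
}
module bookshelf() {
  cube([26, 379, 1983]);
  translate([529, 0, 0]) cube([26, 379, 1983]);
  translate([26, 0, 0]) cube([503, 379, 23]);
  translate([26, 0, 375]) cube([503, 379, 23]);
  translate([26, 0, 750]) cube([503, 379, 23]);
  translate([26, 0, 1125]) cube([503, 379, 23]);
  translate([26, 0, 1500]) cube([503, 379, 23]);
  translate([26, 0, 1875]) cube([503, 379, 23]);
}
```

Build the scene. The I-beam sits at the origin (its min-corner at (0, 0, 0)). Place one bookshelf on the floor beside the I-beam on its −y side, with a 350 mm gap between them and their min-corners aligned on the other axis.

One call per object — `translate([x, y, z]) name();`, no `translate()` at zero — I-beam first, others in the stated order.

I_beam();
translate([0, -729, 0]) bookshelf();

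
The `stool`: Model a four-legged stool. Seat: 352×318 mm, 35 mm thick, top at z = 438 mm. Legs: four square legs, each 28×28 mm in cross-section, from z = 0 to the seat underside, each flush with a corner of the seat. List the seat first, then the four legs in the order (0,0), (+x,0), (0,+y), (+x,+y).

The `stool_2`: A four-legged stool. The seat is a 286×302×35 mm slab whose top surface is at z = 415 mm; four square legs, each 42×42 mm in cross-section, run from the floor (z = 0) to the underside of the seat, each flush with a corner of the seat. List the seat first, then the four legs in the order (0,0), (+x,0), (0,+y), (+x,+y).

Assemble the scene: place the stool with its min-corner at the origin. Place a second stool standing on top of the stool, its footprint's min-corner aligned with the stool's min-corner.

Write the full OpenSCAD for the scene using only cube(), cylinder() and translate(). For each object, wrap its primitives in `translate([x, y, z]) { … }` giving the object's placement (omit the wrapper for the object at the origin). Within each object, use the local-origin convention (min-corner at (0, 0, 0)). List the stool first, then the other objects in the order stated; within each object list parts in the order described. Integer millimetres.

translate([0, 0, 403]) cube([352, 318, 35]);
cube([28, 28, 403]);
translate([324, 0, 0]) cube([28, 28, 403]);
translate([0, 290, 0]) cube([28, 28, 403]);
translate([324, 290, 0]) cube([28, 28, 403]);
translate([0, 0, 438]) {
  translate([0, 0, 380]) cube([286, 302, 35]);
  cube([42, 42, 380]);
  translate([244, 0, 0]) cube([42, 42, 380]);
  translate([0, 260, 0]) cube([42, 42, 380]);
  translate([244, 260, 0]) cube([42, 42, 380]);
}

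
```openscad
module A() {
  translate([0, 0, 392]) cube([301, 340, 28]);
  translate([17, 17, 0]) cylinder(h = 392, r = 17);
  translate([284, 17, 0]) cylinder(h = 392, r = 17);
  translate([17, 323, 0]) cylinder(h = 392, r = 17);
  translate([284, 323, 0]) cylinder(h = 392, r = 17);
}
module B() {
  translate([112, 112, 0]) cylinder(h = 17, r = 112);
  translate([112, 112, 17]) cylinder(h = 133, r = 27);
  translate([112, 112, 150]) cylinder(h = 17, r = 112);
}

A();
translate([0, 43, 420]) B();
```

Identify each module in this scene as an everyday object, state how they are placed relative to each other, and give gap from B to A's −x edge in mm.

A is a stool. B is a spool. The spool is on top of the stool. The gap from the spool to the stool's −x edge is 0 mm.

The spool's min-x is at 0; the stool's min-x is 0; gap = 0 mm.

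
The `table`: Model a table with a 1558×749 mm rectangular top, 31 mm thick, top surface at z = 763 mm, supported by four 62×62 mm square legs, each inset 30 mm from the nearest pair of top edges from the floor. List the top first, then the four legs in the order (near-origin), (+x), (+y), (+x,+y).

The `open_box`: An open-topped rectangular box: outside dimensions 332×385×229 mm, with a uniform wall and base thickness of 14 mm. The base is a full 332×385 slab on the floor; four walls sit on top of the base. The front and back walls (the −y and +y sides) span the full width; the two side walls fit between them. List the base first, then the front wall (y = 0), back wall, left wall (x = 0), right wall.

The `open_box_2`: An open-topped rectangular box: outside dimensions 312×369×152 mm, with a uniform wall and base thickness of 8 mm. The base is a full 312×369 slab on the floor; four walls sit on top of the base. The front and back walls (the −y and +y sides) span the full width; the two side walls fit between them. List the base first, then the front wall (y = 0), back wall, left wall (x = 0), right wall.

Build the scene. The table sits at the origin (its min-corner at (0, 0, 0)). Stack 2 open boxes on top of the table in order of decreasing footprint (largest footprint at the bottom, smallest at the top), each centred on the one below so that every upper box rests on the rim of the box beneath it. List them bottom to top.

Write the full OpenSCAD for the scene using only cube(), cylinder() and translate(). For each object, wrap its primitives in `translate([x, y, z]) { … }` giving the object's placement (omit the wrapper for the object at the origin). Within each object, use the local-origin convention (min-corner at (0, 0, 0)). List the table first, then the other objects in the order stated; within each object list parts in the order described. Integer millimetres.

translate([0, 0, 732]) cube([1558, 749, 31]);
translate([30, 30, 0]) cube([62, 62, 732]);
translate([1466, 30, 0]) cube([62, 62, 732]);
translate([30, 657, 0]) cube([62, 62, 732]);
translate([1466, 657, 0]) cube([62, 62, 732]);
translate([613, 182, 763]) {
  cube([332, 385, 14]);
  translate([0, 0, 14]) cube([332, 14, 215]);
  translate([0, 371, 14]) cube([332, 14, 215]);
  translate([0, 14, 14]) cube([14, 357, 215]);
  translate([318, 14, 14]) cube([14, 357, 215]);
}
translate([623, 190, 992]) {
  cube([312, 369, 8]);
  translate([0, 0, 8]) cube([312, 8, 144]);
  translate([0, 361, 8]) cube([312, 8, 144]);
  translate([0, 8, 8]) cube([8, 353, 144]);
  translate([304, 8, 8]) cube([8, 353, 144]);
}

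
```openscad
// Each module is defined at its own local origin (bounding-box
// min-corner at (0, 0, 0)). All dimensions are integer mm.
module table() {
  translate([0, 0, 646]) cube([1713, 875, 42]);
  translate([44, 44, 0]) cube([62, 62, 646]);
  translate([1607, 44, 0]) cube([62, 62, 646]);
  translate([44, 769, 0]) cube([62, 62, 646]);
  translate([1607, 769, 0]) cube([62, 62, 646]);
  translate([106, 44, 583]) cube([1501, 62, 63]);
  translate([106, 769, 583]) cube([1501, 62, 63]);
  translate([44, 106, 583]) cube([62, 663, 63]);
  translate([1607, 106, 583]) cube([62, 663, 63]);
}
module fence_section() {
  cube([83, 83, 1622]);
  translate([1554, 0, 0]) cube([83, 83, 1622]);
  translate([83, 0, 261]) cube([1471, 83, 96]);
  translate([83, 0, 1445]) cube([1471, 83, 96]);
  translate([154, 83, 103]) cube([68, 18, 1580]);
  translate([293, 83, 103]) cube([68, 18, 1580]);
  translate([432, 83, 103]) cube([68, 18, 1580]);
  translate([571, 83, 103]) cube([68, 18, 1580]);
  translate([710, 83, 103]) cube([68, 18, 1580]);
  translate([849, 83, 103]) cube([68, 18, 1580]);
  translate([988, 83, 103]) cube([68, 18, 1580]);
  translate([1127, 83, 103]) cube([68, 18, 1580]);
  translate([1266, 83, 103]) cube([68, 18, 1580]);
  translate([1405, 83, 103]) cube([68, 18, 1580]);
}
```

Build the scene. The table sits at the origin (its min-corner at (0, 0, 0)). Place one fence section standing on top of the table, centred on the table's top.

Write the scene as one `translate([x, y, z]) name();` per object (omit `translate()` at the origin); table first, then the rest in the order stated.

table();
translate([38, 387, 688]) fence_section();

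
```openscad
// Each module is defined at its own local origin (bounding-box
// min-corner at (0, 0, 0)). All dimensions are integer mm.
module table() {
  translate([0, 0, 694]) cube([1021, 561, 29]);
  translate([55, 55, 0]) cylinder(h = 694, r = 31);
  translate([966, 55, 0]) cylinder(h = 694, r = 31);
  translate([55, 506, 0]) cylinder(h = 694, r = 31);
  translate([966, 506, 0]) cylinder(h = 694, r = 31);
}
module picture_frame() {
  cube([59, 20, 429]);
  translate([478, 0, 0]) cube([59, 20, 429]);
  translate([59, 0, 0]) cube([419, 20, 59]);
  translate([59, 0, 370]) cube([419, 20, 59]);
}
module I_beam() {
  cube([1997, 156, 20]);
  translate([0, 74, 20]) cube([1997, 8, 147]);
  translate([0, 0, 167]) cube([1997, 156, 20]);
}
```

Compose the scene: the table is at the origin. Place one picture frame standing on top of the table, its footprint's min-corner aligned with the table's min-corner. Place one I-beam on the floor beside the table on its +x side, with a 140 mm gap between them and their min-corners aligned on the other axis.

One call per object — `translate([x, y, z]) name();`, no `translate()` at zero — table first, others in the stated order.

table();
translate([0, 0, 723]) picture_frame();
translate([1161, 0, 0]) I_beam();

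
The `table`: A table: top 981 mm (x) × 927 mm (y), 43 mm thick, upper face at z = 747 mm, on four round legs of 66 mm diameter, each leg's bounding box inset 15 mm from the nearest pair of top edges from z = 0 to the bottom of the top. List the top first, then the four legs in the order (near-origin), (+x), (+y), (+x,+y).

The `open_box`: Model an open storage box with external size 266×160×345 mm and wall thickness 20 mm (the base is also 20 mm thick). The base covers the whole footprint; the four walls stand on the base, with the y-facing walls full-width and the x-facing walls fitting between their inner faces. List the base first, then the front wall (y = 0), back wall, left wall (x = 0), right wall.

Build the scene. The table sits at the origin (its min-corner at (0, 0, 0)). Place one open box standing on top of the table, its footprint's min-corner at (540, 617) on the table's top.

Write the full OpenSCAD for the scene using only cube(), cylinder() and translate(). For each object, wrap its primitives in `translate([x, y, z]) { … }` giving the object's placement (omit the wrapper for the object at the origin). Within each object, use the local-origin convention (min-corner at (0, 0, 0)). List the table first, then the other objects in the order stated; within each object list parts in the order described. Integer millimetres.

translate([0, 0, 704]) cube([981, 927, 43]);
translate([48, 48, 0]) cylinder(h = 704, r = 33);
translate([933, 48, 0]) cylinder(h = 704, r = 33);
translate([48, 879, 0]) cylinder(h = 704, r = 33);
translate([933, 879, 0]) cylinder(h = 704, r = 33);
translate([540, 617, 747]) {
  cube([266, 160, 20]);
  translate([0, 0, 20]) cube([266, 20, 325]);
  translate([0, 140, 20]) cube([266, 20, 325]);
  translate([0, 20, 20]) cube([20, 120, 325]);
  translate([246, 20, 20]) cube([20, 120, 325]);
}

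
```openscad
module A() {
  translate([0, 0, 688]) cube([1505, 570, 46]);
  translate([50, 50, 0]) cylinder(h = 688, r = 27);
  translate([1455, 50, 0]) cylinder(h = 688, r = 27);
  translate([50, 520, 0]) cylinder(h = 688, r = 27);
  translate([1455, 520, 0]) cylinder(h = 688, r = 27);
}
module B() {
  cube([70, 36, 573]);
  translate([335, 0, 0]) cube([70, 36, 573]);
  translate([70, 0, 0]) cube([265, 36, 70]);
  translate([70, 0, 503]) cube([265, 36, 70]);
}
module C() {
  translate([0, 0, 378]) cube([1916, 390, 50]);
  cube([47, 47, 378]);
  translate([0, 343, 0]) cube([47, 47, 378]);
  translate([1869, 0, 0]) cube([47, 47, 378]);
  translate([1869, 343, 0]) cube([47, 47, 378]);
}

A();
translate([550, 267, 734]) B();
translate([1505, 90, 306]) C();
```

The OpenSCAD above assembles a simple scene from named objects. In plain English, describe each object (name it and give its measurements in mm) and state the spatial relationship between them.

A is a table with a 1505×570 mm rectangular top, 46 mm thick, top surface at z = 734 mm, supported by four round legs of 54 mm diameter, each leg's bounding box inset 23 mm from the nearest pair of top edges, running from the floor.

B is a picture frame with a 265×433 mm rectangular opening (x by z) and a uniform 70 mm border on every side. Frame depth is 36 mm along y. It is built from two vertical stiles running the full outside height and two horizontal rails spanning the gap between the stiles.

C is a bench: a 1916×390 mm seat slab, 50 mm thick, top at z = 428 mm, on four 47×47 mm square legs flush with the seat corners and standing on z = 0.

The picture frame is on top of the table, centred. The bench is beside the table with their tops flush at z = 734.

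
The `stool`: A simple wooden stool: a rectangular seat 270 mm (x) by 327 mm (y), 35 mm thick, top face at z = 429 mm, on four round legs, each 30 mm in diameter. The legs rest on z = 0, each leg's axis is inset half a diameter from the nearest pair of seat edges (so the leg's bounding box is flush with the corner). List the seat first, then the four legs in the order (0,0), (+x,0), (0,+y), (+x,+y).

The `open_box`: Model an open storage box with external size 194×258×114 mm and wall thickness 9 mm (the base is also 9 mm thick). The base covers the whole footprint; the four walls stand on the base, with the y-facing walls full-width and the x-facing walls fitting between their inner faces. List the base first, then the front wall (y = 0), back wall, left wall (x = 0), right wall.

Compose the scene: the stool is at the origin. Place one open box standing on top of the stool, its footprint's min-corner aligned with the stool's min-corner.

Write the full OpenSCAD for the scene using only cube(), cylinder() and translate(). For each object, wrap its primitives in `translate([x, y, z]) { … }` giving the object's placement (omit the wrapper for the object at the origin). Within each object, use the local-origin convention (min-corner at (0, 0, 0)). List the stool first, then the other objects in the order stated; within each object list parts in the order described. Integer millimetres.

translate([0, 0, 394]) cube([270, 327, 35]);
translate([15, 15, 0]) cylinder(h = 394, r = 15);
translate([255, 15, 0]) cylinder(h = 394, r = 15);
translate([15, 312, 0]) cylinder(h = 394, r = 15);
translate([255, 312, 0]) cylinder(h = 394, r = 15);
translate([0, 0, 429]) {
  cube([194, 258, 9]);
  translate([0, 0, 9]) cube([194, 9, 105]);
  translate([0, 249, 9]) cube([194, 9, 105]);
  translate([0, 9, 9]) cube([9, 240, 105]);
  translate([185, 9, 9]) cube([9, 240, 105]);
}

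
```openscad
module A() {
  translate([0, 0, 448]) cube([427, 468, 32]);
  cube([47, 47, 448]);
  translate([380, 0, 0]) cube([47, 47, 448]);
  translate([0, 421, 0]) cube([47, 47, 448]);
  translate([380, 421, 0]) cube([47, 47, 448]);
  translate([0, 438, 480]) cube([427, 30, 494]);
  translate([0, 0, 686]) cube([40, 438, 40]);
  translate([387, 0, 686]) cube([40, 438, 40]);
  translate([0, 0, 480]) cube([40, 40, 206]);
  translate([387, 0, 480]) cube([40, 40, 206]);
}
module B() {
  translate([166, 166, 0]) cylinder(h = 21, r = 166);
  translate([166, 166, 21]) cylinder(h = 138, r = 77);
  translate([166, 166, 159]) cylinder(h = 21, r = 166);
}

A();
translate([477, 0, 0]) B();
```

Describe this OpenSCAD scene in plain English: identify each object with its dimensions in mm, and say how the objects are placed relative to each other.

A is a chair. The seat is a 427×468×32 mm slab with its top at z = 480 mm, on four 47×47 mm corner legs (flush with the seat edges, standing on z = 0). A flat backrest 30 mm thick, 494 mm tall, spans the full seat width and rises from the seat top along its +y edge, rear face flush with the rear of the seat. Two armrests of 40×40 mm section run along each side from the seat's front edge to the front of the backrest, top faces 246 mm above the seat top and outer faces flush with the seat's x-edges; a 40×40 mm post under the front of each armrest stands on the seat at the front corner.

B is a spool: two coaxial disc flanges of radius 166 mm and thickness 21 mm, joined by a core cylinder of radius 77 mm and height 138 mm. The lower flange rests on z = 0 and the three cylinders share a vertical axis.

The spool is on the floor beside the chair on its +x side.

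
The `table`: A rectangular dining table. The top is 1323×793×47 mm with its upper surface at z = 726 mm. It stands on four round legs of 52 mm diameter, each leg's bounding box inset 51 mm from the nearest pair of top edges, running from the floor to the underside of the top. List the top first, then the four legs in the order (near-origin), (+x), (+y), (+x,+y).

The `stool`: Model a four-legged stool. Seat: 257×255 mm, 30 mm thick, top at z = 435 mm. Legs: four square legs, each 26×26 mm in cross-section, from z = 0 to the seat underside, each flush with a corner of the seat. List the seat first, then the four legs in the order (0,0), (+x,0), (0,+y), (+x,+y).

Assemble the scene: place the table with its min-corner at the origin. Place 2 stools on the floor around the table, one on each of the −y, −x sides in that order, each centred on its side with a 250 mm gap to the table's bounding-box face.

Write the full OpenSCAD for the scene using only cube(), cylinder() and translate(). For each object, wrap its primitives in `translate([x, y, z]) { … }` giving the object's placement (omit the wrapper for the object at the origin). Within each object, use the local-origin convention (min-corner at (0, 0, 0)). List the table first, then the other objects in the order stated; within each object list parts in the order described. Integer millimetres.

translate([0, 0, 679]) cube([1323, 793, 47]);
translate([77, 77, 0]) cylinder(h = 679, r = 26);
translate([1246, 77, 0]) cylinder(h = 679, r = 26);
translate([77, 716, 0]) cylinder(h = 679, r = 26);
translate([1246, 716, 0]) cylinder(h = 679, r = 26);
translate([533, -505, 0]) {
  translate([0, 0, 405]) cube([257, 255, 30]);
  cube([26, 26, 405]);
  translate([231, 0, 0]) cube([26, 26, 405]);
  translate([0, 229, 0]) cube([26, 26, 405]);
  translate([231, 229, 0]) cube([26, 26, 405]);
}
translate([-507, 269, 0]) {
  translate([0, 0, 405]) cube([257, 255, 30]);
  cube([26, 26, 405]);
  translate([231, 0, 0]) cube([26, 26, 405]);
  translate([0, 229, 0]) cube([26, 26, 405]);
  translate([231, 229, 0]) cube([26, 26, 405]);
}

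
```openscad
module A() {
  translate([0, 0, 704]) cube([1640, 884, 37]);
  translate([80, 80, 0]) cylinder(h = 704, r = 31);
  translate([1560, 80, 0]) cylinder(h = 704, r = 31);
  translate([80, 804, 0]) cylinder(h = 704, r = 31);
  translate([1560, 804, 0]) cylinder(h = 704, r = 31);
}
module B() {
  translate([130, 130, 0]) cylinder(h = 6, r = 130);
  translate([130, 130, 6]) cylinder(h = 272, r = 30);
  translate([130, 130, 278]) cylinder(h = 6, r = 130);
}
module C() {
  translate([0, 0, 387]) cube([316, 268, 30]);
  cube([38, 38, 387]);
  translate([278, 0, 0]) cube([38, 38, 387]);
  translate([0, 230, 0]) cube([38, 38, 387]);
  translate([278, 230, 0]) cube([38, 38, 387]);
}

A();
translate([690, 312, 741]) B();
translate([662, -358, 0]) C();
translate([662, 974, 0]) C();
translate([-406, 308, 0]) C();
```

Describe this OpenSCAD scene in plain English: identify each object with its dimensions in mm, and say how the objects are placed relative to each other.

A is a rectangular dining table. The top is 1640×884×37 mm with its upper surface at z = 741 mm. It stands on four round legs of 62 mm diameter, each leg's bounding box inset 49 mm from the nearest pair of top edges, running from the floor to the underside of the top.

B is a spool: two coaxial disc flanges of radius 130 mm and thickness 6 mm, joined by a core cylinder of radius 30 mm and height 272 mm. The lower flange rests on z = 0 and the three cylinders share a vertical axis.

C is a four-legged stool. The seat is a 316×268×30 mm slab whose top surface is at z = 417 mm; four square legs, each 38×38 mm in cross-section, run from the floor (z = 0) to the underside of the seat, each flush with a corner of the seat.

The spool is on top of the table, centred. Three stools sit around the table at the −y, +y, −x sides.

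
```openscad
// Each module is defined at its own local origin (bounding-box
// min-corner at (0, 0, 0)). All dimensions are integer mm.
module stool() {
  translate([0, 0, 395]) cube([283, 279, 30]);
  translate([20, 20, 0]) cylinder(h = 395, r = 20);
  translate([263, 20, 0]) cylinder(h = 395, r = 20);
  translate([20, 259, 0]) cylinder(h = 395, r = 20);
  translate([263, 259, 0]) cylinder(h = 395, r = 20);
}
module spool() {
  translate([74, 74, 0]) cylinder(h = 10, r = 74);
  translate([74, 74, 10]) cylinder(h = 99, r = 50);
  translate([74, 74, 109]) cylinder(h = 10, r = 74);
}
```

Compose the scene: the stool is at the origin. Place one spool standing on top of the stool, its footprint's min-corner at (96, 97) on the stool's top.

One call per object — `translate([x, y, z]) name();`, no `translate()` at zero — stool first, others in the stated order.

stool();
translate([96, 97, 425]) spool();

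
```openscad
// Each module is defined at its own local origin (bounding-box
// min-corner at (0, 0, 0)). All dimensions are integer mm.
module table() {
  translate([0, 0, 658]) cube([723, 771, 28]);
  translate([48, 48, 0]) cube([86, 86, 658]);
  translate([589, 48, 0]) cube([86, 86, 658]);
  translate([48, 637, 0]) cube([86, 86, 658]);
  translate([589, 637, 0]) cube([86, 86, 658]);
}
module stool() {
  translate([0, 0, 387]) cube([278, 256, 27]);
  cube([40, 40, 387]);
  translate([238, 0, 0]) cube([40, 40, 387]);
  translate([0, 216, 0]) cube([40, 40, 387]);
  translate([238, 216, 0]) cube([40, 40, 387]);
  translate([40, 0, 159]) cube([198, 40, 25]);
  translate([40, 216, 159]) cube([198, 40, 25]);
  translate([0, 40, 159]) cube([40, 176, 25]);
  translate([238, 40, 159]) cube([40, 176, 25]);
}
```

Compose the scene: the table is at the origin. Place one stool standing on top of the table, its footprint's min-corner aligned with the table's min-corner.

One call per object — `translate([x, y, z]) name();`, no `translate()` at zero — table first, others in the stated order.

table();
translate([0, 0, 686]) stool();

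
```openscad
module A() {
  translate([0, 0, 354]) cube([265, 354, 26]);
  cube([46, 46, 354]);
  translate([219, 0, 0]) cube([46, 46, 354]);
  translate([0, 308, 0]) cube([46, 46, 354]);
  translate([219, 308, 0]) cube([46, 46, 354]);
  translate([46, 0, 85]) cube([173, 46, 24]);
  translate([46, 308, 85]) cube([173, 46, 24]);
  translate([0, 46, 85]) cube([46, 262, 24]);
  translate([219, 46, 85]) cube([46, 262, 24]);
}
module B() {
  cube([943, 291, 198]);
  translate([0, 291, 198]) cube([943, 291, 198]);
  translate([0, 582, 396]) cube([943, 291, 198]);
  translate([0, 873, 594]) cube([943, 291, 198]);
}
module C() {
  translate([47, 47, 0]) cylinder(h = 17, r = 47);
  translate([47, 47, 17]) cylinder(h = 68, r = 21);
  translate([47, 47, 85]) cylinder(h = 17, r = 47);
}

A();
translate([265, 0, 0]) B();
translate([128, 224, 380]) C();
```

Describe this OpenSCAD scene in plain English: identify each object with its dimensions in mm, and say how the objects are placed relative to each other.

A is a simple wooden stool: a rectangular seat 265 mm (x) by 354 mm (y), 26 mm thick, top face at z = 380 mm, on four square legs, each 46×46 mm in cross-section. The legs rest on z = 0, each flush with a corner of the seat. Four stretchers, 46 mm wide and 24 mm tall, connect adjacent legs with their undersides at z = 85 mm, each running between the inner faces of the legs it joins and aligned with the legs' outer faces on the other axis.

B is a straight staircase of 4 solid steps. Each step is 943 mm wide (x), 291 mm deep (y, the going) and 198 mm tall (the rise). The first step rests on the floor; each subsequent step sits one going further in +y and one rise higher in +z, directly behind and above the previous step with no overlap.

C is a spool: two coaxial disc flanges of radius 47 mm and thickness 17 mm, joined by a core cylinder of radius 21 mm and height 68 mm. The lower flange rests on z = 0 and the three cylinders share a vertical axis.

The staircase is against the stool's +x side, with their −y faces flush. The spool is on top of the stool.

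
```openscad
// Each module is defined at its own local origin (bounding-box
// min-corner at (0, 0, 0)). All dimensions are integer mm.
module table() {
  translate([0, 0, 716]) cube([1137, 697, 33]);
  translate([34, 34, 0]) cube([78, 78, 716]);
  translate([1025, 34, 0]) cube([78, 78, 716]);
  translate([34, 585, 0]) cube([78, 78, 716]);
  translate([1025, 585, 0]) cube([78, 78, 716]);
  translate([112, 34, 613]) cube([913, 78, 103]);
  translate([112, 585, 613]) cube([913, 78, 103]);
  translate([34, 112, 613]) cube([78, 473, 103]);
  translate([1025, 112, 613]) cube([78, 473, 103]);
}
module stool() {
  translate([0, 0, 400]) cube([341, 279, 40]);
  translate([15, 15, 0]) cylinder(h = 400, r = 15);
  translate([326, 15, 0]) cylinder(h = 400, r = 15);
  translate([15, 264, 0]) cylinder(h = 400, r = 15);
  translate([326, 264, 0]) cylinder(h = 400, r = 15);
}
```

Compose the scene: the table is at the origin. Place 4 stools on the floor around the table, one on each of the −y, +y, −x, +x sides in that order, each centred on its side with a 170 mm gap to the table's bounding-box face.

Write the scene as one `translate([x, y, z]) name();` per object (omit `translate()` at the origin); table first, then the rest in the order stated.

table();
translate([398, -449, 0]) stool();
translate([398, 867, 0]) stool();
translate([-511, 209, 0]) stool();
translate([1307, 209, 0]) stool();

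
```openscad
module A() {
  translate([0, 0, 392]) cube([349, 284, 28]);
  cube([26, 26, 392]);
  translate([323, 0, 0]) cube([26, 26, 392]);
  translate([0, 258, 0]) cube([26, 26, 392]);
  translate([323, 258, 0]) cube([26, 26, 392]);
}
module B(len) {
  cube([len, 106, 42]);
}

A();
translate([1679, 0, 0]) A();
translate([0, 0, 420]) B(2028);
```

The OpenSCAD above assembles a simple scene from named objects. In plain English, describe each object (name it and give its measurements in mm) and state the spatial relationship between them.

A is a four-legged stool. The seat is a 349×284×28 mm slab whose top surface is at z = 420 mm; four square legs, each 26×26 mm in cross-section, run from the floor (z = 0) to the underside of the seat, each flush with a corner of the seat.

B is a rectangular beam 2028 mm long (x), 106 mm deep (y), 42 mm thick (z).

The beam spans the tops of two stools placed 1330 mm apart, resting at z = 420 mm.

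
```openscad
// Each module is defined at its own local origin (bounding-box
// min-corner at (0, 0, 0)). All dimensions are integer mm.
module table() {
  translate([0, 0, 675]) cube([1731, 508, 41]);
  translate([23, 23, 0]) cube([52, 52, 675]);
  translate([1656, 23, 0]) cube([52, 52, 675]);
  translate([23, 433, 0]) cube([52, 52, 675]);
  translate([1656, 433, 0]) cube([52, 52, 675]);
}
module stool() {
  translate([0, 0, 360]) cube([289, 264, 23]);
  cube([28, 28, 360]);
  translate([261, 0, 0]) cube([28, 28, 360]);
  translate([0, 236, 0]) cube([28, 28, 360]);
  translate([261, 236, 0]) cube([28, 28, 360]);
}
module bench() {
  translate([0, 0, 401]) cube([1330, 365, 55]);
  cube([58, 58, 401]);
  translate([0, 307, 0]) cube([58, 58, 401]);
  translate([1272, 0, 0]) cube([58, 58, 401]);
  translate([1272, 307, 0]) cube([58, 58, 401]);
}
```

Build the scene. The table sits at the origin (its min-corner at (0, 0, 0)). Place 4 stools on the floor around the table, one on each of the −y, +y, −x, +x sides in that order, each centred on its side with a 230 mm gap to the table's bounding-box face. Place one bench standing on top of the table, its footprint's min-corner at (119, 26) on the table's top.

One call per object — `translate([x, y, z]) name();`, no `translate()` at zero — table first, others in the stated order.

table();
translate([721, -494, 0]) stool();
translate([721, 738, 0]) stool();
translate([-519, 122, 0]) stool();
translate([1961, 122, 0]) stool();
translate([119, 26, 716]) bench();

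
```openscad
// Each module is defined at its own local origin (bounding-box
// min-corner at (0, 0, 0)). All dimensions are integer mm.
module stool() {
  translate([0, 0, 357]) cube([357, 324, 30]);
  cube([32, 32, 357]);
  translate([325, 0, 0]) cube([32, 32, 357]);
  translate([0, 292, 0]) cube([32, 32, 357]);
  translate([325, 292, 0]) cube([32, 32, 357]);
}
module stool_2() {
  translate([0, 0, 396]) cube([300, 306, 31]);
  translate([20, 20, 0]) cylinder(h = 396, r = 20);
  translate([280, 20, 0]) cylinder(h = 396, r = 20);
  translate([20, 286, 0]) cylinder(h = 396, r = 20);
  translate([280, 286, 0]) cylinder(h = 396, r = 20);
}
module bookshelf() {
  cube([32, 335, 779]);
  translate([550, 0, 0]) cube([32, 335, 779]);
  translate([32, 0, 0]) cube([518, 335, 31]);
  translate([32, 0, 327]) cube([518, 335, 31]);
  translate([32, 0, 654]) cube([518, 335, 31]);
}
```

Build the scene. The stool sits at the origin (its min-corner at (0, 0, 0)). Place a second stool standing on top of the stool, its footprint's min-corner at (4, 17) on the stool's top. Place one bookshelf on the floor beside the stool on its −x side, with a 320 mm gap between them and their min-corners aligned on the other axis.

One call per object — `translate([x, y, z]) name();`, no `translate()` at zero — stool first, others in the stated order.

stool();
translate([4, 17, 387]) stool_2();
translate([-902, 0, 0]) bookshelf();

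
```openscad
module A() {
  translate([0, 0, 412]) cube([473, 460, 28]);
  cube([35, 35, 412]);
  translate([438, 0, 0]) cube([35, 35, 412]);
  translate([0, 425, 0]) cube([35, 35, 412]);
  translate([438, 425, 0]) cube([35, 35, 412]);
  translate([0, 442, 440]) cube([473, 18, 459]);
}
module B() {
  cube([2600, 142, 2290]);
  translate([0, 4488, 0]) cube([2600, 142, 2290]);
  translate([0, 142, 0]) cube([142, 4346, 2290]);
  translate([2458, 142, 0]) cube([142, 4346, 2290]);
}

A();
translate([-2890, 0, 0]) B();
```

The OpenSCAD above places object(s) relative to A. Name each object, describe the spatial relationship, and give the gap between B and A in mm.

The house frame's nearest face is 290 mm from the chair's −x face.

A is a chair. B is a house frame. The house frame is on the floor beside the chair on its −x side. The gap between the house frame and the chair is 290 mm.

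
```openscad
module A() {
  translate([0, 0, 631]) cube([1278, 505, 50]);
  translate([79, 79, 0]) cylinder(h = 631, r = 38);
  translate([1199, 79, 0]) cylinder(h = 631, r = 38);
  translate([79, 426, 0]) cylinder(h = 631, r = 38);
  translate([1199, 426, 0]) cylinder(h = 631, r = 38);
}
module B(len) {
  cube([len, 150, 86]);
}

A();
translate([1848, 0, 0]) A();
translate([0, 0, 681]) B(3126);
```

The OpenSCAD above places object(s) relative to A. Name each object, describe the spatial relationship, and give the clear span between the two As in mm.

A is a table. B is a beam. A beam spans the tops of two tables. The clear span between the two tables is 570 mm.

Second table starts at x = 1848; first ends at x = 1278; clear span = 1848 − 1278 = 570 mm.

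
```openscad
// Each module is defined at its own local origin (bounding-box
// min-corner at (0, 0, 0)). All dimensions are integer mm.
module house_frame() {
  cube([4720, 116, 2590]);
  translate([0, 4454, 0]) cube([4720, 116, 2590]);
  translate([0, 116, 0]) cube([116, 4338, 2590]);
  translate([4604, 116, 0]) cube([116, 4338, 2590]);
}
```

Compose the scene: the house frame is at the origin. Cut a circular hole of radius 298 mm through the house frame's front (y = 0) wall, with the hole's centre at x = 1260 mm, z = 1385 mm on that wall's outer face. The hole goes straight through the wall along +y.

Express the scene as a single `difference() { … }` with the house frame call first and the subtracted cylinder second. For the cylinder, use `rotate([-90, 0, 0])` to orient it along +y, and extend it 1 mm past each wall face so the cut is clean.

difference() {
  house_frame();
  translate([1260, -1, 1385]) rotate([-90, 0, 0]) cylinder(h = 118, r = 298);
}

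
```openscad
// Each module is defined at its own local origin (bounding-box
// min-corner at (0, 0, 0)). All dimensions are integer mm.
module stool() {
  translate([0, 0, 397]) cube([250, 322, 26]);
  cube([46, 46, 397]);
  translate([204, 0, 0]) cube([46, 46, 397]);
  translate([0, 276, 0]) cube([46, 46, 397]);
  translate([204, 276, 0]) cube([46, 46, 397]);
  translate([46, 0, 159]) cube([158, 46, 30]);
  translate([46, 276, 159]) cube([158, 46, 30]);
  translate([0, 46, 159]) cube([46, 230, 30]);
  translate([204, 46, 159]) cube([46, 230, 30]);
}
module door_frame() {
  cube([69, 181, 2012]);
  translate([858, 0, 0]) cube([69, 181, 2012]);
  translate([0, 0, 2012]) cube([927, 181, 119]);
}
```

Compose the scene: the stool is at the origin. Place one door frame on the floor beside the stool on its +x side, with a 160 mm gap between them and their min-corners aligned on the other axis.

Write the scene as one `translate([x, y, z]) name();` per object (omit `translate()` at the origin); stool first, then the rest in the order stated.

stool();
translate([410, 0, 0]) door_frame();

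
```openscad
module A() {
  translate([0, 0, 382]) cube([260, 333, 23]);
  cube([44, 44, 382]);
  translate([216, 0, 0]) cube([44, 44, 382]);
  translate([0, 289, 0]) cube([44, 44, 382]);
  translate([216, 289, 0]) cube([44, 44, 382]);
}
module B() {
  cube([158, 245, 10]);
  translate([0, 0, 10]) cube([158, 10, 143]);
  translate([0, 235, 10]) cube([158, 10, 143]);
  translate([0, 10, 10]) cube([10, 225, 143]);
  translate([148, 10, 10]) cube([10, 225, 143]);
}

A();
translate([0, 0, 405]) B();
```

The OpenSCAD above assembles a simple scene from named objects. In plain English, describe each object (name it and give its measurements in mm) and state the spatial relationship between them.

A is a simple wooden stool: a rectangular seat 260 mm (x) by 333 mm (y), 23 mm thick, top face at z = 405 mm, on four square legs, each 44×44 mm in cross-section. The legs rest on z = 0, each flush with a corner of the seat.

B is an open storage box with external size 158×245×153 mm and wall thickness 10 mm (the base is also 10 mm thick). The base covers the whole footprint; the four walls stand on the base, with the y-facing walls full-width and the x-facing walls fitting between their inner faces.

The open box is on top of the stool.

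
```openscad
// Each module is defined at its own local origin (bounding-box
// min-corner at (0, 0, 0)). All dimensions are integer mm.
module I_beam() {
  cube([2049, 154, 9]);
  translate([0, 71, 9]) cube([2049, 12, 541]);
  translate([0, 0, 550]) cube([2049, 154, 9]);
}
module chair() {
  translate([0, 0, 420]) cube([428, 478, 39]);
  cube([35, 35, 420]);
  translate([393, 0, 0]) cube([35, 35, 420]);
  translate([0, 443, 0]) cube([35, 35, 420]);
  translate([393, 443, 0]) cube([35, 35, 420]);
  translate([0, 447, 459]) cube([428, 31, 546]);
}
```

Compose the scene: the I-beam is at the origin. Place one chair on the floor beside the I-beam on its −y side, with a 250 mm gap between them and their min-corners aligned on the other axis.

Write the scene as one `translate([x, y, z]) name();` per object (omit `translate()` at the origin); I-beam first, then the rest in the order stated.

I_beam();
translate([0, -728, 0]) chair();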